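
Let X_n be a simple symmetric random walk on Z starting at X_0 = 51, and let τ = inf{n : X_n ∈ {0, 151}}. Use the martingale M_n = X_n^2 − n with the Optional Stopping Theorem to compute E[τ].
E[τ] = 5100

M_n = X_n^2 − n is a martingale (since E[X_{n+1}^2 | F_n] = X_n^2 + 1). By OST (τ has finite mean in a bounded region), E[M_τ] = E[M_0] = X_0^2 − 0 = 51^2 = 2601. Also E[M_τ] = E[X_τ^2] − E[τ]. The walk exits at 0 or 151, with P(hit 151 first) = 51/151, so E[X_τ^2] = 151^2 · 51/151 + 0 = 7701. Thus E[τ] = E[X_τ^2] − E[M_τ] = 7701 − 2601 = 5100 = 51(151 − 51) = 5100.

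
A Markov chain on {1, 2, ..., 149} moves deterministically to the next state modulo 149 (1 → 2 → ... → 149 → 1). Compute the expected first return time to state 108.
E[T_108 | X_0 = 108] = 149

The chain cycles deterministically, so starting at state 108 it returns in exactly 149 steps. Equivalently, the stationary distribution is uniform π_j = 1/149 for every state j, so by Kac's formula E[T_108] = 1/π_108 = 149.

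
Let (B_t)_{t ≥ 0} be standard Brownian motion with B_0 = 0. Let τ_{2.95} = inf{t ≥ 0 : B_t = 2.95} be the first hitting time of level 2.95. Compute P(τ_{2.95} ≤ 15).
P(τ_{2.95} ≤ 15) = 2(1 − Φ(2.95/√15)) = 2(1 − Φ(0.7617)) ≈ 0.4462

By the reflection principle for standard BM, P(τ_b ≤ t) = 2 · P(B_t ≥ b). Since B_t ~ N(0, t), P(B_t ≥ 2.95) = 1 − Φ(2.95/√t) = 1 − Φ(2.95/√15) = 1 − Φ(0.7617) ≈ 0.22312. Doubling: P(τ_{2.95} ≤ 15) ≈ 2 · 0.22312 = 0.44624 ≈ 0.4462.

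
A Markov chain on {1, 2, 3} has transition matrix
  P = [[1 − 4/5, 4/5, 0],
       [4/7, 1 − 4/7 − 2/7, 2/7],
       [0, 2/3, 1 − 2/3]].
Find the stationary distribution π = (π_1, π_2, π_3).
π = (1/3, 7/15, 1/5)

This is a birth-death chain on three states, which satisfies detailed balance: π_1 · P_{12} = π_2 · P_{21} and π_2 · P_{23} = π_3 · P_{32}.
From π_1 · 4/5 = π_2 · 4/7: π_2/π_1 = (4/5)/(4/7) = 7/5.
From π_2 · 2/7 = π_3 · 2/3: π_3/π_2 = (2/7)/(2/3) = 3/7.
Take π_1 proportional to 1; then unnormalized π = (1, 7/5, 3/5). Normalize by dividing by the sum 3:
  π = (1/3, 7/15, 1/5).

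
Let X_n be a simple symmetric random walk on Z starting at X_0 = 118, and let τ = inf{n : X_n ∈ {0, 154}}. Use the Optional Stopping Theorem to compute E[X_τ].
E[X_τ] = 118

X_n is a martingale and τ is a bounded-mean stopping time (indeed τ is finite a.s. with bounded expectation since the walk is in a bounded region). By the OST, E[X_τ] = E[X_0] = 118. Equivalently: E[X_τ] = 154 · P(hit 154 first) + 0 · P(hit 0 first) = 154 · (118/154) = 118.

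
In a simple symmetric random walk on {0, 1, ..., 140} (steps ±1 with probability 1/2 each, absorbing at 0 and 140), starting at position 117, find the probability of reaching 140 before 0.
P(hit 140 before 0) = 117/140

Let u_k = P(hit 140 before 0 | start at k). Then u_0 = 0, u_140 = 1, and u_k = u_{k-1}/2 + u_{k+1}/2 for 1 ≤ k ≤ 139. This harmonic recurrence is solved by u_k = k/140, giving u_117 = 117/140.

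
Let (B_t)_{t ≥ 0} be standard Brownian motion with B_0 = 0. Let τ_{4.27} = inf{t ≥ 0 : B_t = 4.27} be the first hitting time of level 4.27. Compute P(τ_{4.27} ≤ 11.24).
P(τ_{4.27} ≤ 11.24) = 2(1 − Φ(4.27/√11.24)) = 2(1 − Φ(1.2736)) ≈ 0.2028

By the reflection principle for standard BM, P(τ_b ≤ t) = 2 · P(B_t ≥ b). Since B_t ~ N(0, t), P(B_t ≥ 4.27) = 1 − Φ(4.27/√t) = 1 − Φ(4.27/√11.24) = 1 − Φ(1.2736) ≈ 0.10140. Doubling: P(τ_{4.27} ≤ 11.24) ≈ 2 · 0.10140 = 0.20280 ≈ 0.2028.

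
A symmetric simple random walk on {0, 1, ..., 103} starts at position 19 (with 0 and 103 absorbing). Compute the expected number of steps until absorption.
E[τ | X_0 = 19] = 1596

Let v_k = E[τ | X_0 = k]. Boundary: v_0 = v_103 = 0. Recurrence: v_k = 1 + (v_{k-1} + v_{k+1})/2 for 1 ≤ k ≤ 102. The particular solution to v_k − (v_{k-1} + v_{k+1})/2 = 1 is v_k = −k^2. Adding homogeneous solution A + B k and matching boundaries gives v_k = k (103 − k). Substituting k = 19: v_19 = 19 · 84 = 1596.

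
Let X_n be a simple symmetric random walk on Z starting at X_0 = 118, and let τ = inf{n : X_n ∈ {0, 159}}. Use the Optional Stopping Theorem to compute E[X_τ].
E[X_τ] = 118

X_n is a martingale and τ is a bounded-mean stopping time (indeed τ is finite a.s. with bounded expectation since the walk is in a bounded region). By the OST, E[X_τ] = E[X_0] = 118. Equivalently: E[X_τ] = 159 · P(hit 159 first) + 0 · P(hit 0 first) = 159 · (118/159) = 118.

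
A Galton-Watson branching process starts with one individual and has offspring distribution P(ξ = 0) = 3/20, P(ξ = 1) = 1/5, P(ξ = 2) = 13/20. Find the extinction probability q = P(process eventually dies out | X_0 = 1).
q = 3/13

The pgf is f(s) = 3/20 + 1/5·s + 13/20·s². The extinction probability q is the smallest fixed point of f in [0, 1]. Setting s = f(s):
  13/20·s² + (1/5 − 1)·s + 3/20 = 0
  13/20·s² − (3/20 + 13/20)·s + 3/20 = 0
which factors as (s − 1)·(13/20·s − 3/20) = 0, giving roots s = 1 and s = (3/20)/(13/20) = 3/13.
Mean offspring μ = 1/5 + 2·13/20 = 3/2 > 1 (supercritical), so q < 1. The extinction probability is the smaller root: q = (3/20)/(13/20) = 3/13.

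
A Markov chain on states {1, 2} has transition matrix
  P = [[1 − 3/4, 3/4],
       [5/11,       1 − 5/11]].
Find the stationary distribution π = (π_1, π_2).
π_1 = 20/53, π_2 = 33/53

Solve πP = π with π_1 + π_2 = 1. From πP = π: π_1 · (1 − 3/4) + π_2 · 5/11 = π_1 ⇒ π_2 · 5/11 = π_1 · 3/4 ⇒ π_2/π_1 = (3/4)/(5/11) = 33/20. Together with π_1 + π_2 = 1:
  π_1 = (5/11)/(3/4 + 5/11) = (5/11)/(53/44) = 20/53,
  π_2 = (3/4)/(3/4 + 5/11) = (3/4)/(53/44) = 33/53.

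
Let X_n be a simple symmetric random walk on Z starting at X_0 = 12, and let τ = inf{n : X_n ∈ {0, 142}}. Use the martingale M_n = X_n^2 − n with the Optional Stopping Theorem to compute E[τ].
E[τ] = 1560

M_n = X_n^2 − n is a martingale (since E[X_{n+1}^2 | F_n] = X_n^2 + 1). By OST (τ has finite mean in a bounded region), E[M_τ] = E[M_0] = X_0^2 − 0 = 12^2 = 144. Also E[M_τ] = E[X_τ^2] − E[τ]. The walk exits at 0 or 142, with P(hit 142 first) = 12/142, so E[X_τ^2] = 142^2 · 12/142 + 0 = 1704. Thus E[τ] = E[X_τ^2] − E[M_τ] = 1704 − 144 = 1560 = 12(142 − 12) = 1560.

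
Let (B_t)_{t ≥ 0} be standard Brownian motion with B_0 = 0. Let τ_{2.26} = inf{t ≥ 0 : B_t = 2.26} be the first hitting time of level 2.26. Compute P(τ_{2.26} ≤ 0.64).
P(τ_{2.26} ≤ 0.64) = 2(1 − Φ(2.26/√0.64)) = 2(1 − Φ(2.8250)) ≈ 0.0047

By the reflection principle for standard BM, P(τ_b ≤ t) = 2 · P(B_t ≥ b). Since B_t ~ N(0, t), P(B_t ≥ 2.26) = 1 − Φ(2.26/√t) = 1 − Φ(2.26/√0.64) = 1 − Φ(2.8250) ≈ 0.00236. Doubling: P(τ_{2.26} ≤ 0.64) ≈ 2 · 0.00236 = 0.00472 ≈ 0.0047.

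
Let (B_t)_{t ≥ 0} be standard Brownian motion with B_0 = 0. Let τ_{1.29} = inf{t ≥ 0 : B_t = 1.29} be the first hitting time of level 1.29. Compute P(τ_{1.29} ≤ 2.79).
P(τ_{1.29} ≤ 2.79) = 2(1 − Φ(1.29/√2.79)) = 2(1 − Φ(0.7723)) ≈ 0.4399

By the reflection principle for standard BM, P(τ_b ≤ t) = 2 · P(B_t ≥ b). Since B_t ~ N(0, t), P(B_t ≥ 1.29) = 1 − Φ(1.29/√t) = 1 − Φ(1.29/√2.79) = 1 − Φ(0.7723) ≈ 0.21997. Doubling: P(τ_{1.29} ≤ 2.79) ≈ 2 · 0.21997 = 0.43994 ≈ 0.4399.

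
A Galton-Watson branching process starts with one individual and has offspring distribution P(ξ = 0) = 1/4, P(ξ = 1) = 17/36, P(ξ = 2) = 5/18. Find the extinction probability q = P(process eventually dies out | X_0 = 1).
q = 9/10

The pgf is f(s) = 1/4 + 17/36·s + 5/18·s². The extinction probability q is the smallest fixed point of f in [0, 1]. Setting s = f(s):
  5/18·s² + (17/36 − 1)·s + 1/4 = 0
  5/18·s² − (1/4 + 5/18)·s + 1/4 = 0
which factors as (s − 1)·(5/18·s − 1/4) = 0, giving roots s = 1 and s = (1/4)/(5/18) = 9/10.
Mean offspring μ = 17/36 + 2·5/18 = 37/36 > 1 (supercritical), so q < 1. The extinction probability is the smaller root: q = (1/4)/(5/18) = 9/10.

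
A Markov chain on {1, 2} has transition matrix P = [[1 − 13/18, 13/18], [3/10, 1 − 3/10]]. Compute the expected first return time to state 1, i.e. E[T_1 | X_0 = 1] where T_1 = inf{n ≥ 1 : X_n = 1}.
E[T_1 | X_0 = 1] = 1/π_1 = 92/27

For an irreducible recurrent Markov chain with stationary distribution π, E[T_i | X_0 = i] = 1/π_i (Kac's formula). Here π_1 = (3/10)/(13/18 + 3/10) = (3/10)/(46/45) = 27/92, so E[T_1 | X_0 = 1] = 1/π_1 = (13/18 + 3/10)/(3/10) = (46/45)/(3/10) = 92/27.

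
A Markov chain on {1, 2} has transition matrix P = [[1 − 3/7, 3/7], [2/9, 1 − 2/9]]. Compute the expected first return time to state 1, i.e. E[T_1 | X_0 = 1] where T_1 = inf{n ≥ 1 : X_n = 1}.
E[T_1 | X_0 = 1] = 1/π_1 = 41/14

For an irreducible recurrent Markov chain with stationary distribution π, E[T_i | X_0 = i] = 1/π_i (Kac's formula). Here π_1 = (2/9)/(3/7 + 2/9) = (2/9)/(41/63) = 14/41, so E[T_1 | X_0 = 1] = 1/π_1 = (3/7 + 2/9)/(2/9) = (41/63)/(2/9) = 41/14.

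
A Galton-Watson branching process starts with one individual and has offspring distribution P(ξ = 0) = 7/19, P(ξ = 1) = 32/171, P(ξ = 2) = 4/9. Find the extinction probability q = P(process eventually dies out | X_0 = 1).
q = 63/76

The pgf is f(s) = 7/19 + 32/171·s + 4/9·s². The extinction probability q is the smallest fixed point of f in [0, 1]. Setting s = f(s):
  4/9·s² + (32/171 − 1)·s + 7/19 = 0
  4/9·s² − (7/19 + 4/9)·s + 7/19 = 0
which factors as (s − 1)·(4/9·s − 7/19) = 0, giving roots s = 1 and s = (7/19)/(4/9) = 63/76.
Mean offspring μ = 32/171 + 2·4/9 = 184/171 > 1 (supercritical), so q < 1. The extinction probability is the smaller root: q = (7/19)/(4/9) = 63/76.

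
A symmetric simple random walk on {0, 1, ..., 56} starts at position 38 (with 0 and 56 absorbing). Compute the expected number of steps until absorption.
E[τ | X_0 = 38] = 684

Let v_k = E[τ | X_0 = k]. Boundary: v_0 = v_56 = 0. Recurrence: v_k = 1 + (v_{k-1} + v_{k+1})/2 for 1 ≤ k ≤ 55. The particular solution to v_k − (v_{k-1} + v_{k+1})/2 = 1 is v_k = −k^2. Adding homogeneous solution A + B k and matching boundaries gives v_k = k (56 − k). Substituting k = 38: v_38 = 38 · 18 = 684.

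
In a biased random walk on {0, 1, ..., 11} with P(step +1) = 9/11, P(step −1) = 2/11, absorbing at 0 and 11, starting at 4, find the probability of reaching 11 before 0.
P(hit 11 before 0) = (1 − (2/9)^4) / (1 − (2/9)^11) = 4472076015/4483008223

Let u_k denote P(reach 11 before 0 | start at k). Boundary: u_0 = 0, u_11 = 1. Recurrence: u_k = 9/11·u_{k+1} + 2/11·u_{k-1} for 1 ≤ k ≤ 10. Try u_k = A + B·r^k with r = q/p = (2/11)/(9/11) = 2/9. Substitution satisfies the recurrence; boundary conditions give:
  u_k = (1 − r^k) / (1 − r^N) = (1 − (2/9)^4) / (1 − (2/9)^11) = 4472076015/4483008223.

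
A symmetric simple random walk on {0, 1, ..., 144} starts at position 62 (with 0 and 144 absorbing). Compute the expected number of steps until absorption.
E[τ | X_0 = 62] = 5084

Let v_k = E[τ | X_0 = k]. Boundary: v_0 = v_144 = 0. Recurrence: v_k = 1 + (v_{k-1} + v_{k+1})/2 for 1 ≤ k ≤ 143. The particular solution to v_k − (v_{k-1} + v_{k+1})/2 = 1 is v_k = −k^2. Adding homogeneous solution A + B k and matching boundaries gives v_k = k (144 − k). Substituting k = 62: v_62 = 62 · 82 = 5084.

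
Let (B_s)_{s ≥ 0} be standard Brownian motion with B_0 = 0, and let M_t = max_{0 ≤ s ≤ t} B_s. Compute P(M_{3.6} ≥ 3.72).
P(M_{3.6} ≥ 3.72) = 2·P(B_{3.6} ≥ 3.72) = 2(1 − Φ(3.72/√3.6)) ≈ 0.0499

By the reflection principle for Brownian motion, P(M_t ≥ a) = 2 · P(B_t ≥ a) for a ≥ 0. Since B_t ~ N(0, t), P(B_t ≥ 3.72) = 1 − Φ(3.72/√t) = 1 − Φ(3.72/√3.6) = 1 − Φ(1.9606). So
  P(M_{3.6} ≥ 3.72) = 2(1 − Φ(1.9606)) ≈ 0.0499.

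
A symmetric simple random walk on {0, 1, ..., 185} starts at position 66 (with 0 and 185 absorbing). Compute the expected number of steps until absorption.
E[τ | X_0 = 66] = 7854

Let v_k = E[τ | X_0 = k]. Boundary: v_0 = v_185 = 0. Recurrence: v_k = 1 + (v_{k-1} + v_{k+1})/2 for 1 ≤ k ≤ 184. The particular solution to v_k − (v_{k-1} + v_{k+1})/2 = 1 is v_k = −k^2. Adding homogeneous solution A + B k and matching boundaries gives v_k = k (185 − k). Substituting k = 66: v_66 = 66 · 119 = 7854.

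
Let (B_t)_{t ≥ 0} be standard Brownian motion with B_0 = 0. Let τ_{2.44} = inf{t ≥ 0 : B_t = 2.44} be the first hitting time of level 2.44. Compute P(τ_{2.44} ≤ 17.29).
P(τ_{2.44} ≤ 17.29) = 2(1 − Φ(2.44/√17.29)) = 2(1 − Φ(0.5868)) ≈ 0.5573

By the reflection principle for standard BM, P(τ_b ≤ t) = 2 · P(B_t ≥ b). Since B_t ~ N(0, t), P(B_t ≥ 2.44) = 1 − Φ(2.44/√t) = 1 − Φ(2.44/√17.29) = 1 − Φ(0.5868) ≈ 0.27867. Doubling: P(τ_{2.44} ≤ 17.29) ≈ 2 · 0.27867 = 0.55734 ≈ 0.5573.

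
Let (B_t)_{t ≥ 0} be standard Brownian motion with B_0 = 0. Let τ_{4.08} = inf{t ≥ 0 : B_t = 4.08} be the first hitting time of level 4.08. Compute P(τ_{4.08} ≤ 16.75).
P(τ_{4.08} ≤ 16.75) = 2(1 − Φ(4.08/√16.75)) = 2(1 − Φ(0.9969)) ≈ 0.3188

By the reflection principle for standard BM, P(τ_b ≤ t) = 2 · P(B_t ≥ b). Since B_t ~ N(0, t), P(B_t ≥ 4.08) = 1 − Φ(4.08/√t) = 1 − Φ(4.08/√16.75) = 1 − Φ(0.9969) ≈ 0.15941. Doubling: P(τ_{4.08} ≤ 16.75) ≈ 2 · 0.15941 = 0.31882 ≈ 0.3188.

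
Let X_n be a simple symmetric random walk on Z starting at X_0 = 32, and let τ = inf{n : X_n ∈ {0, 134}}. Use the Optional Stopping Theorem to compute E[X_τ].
E[X_τ] = 32

X_n is a martingale and τ is a bounded-mean stopping time (indeed τ is finite a.s. with bounded expectation since the walk is in a bounded region). By the OST, E[X_τ] = E[X_0] = 32. Equivalently: E[X_τ] = 134 · P(hit 134 first) + 0 · P(hit 0 first) = 134 · (32/134) = 32.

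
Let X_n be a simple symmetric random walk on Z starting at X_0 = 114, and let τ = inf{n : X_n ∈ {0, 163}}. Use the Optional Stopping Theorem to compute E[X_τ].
E[X_τ] = 114

X_n is a martingale and τ is a bounded-mean stopping time (indeed τ is finite a.s. with bounded expectation since the walk is in a bounded region). By the OST, E[X_τ] = E[X_0] = 114. Equivalently: E[X_τ] = 163 · P(hit 163 first) + 0 · P(hit 0 first) = 163 · (114/163) = 114.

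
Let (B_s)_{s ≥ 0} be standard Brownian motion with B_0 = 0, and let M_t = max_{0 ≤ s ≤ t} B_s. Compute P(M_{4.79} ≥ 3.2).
P(M_{4.79} ≥ 3.2) = 2·P(B_{4.79} ≥ 3.2) = 2(1 − Φ(3.2/√4.79)) ≈ 0.1437

By the reflection principle for Brownian motion, P(M_t ≥ a) = 2 · P(B_t ≥ a) for a ≥ 0. Since B_t ~ N(0, t), P(B_t ≥ 3.2) = 1 − Φ(3.2/√t) = 1 − Φ(3.2/√4.79) = 1 − Φ(1.4621). So
  P(M_{4.79} ≥ 3.2) = 2(1 − Φ(1.4621)) ≈ 0.1437.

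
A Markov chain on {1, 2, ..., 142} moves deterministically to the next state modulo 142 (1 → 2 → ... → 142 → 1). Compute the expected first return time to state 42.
E[T_42 | X_0 = 42] = 142

The chain cycles deterministically, so starting at state 42 it returns in exactly 142 steps. Equivalently, the stationary distribution is uniform π_j = 1/142 for every state j, so by Kac's formula E[T_42] = 1/π_42 = 142.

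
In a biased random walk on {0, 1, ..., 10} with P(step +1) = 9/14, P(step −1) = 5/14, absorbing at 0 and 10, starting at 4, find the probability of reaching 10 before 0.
P(hit 10 before 0) = (1 − (5/9)^4) / (1 − (5/9)^10) = 56332746/62089621

Let u_k denote P(reach 10 before 0 | start at k). Boundary: u_0 = 0, u_10 = 1. Recurrence: u_k = 9/14·u_{k+1} + 5/14·u_{k-1} for 1 ≤ k ≤ 9. Try u_k = A + B·r^k with r = q/p = (5/14)/(9/14) = 5/9. Substitution satisfies the recurrence; boundary conditions give:
  u_k = (1 − r^k) / (1 − r^N) = (1 − (5/9)^4) / (1 − (5/9)^10) = 56332746/62089621.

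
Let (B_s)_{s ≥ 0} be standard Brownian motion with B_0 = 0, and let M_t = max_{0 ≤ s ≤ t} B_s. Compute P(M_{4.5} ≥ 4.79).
P(M_{4.5} ≥ 4.79) = 2·P(B_{4.5} ≥ 4.79) = 2(1 − Φ(4.79/√4.5)) ≈ 0.0239

By the reflection principle for Brownian motion, P(M_t ≥ a) = 2 · P(B_t ≥ a) for a ≥ 0. Since B_t ~ N(0, t), P(B_t ≥ 4.79) = 1 − Φ(4.79/√t) = 1 − Φ(4.79/√4.5) = 1 − Φ(2.2580). So
  P(M_{4.5} ≥ 4.79) = 2(1 − Φ(2.2580)) ≈ 0.0239.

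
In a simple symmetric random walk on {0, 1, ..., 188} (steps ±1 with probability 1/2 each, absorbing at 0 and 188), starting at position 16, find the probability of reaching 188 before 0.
P(hit 188 before 0) = 16/188 = 4/47

Let u_k = P(hit 188 before 0 | start at k). Then u_0 = 0, u_188 = 1, and u_k = u_{k-1}/2 + u_{k+1}/2 for 1 ≤ k ≤ 187. This harmonic recurrence is solved by u_k = k/188, giving u_16 = 16/188 = 4/47.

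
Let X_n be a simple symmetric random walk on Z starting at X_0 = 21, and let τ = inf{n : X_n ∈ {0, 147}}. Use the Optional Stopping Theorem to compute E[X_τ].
E[X_τ] = 21

X_n is a martingale and τ is a bounded-mean stopping time (indeed τ is finite a.s. with bounded expectation since the walk is in a bounded region). By the OST, E[X_τ] = E[X_0] = 21. Equivalently: E[X_τ] = 147 · P(hit 147 first) + 0 · P(hit 0 first) = 147 · (21/147) = 21.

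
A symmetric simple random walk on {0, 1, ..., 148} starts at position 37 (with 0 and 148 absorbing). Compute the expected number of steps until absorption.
E[τ | X_0 = 37] = 4107

Let v_k = E[τ | X_0 = k]. Boundary: v_0 = v_148 = 0. Recurrence: v_k = 1 + (v_{k-1} + v_{k+1})/2 for 1 ≤ k ≤ 147. The particular solution to v_k − (v_{k-1} + v_{k+1})/2 = 1 is v_k = −k^2. Adding homogeneous solution A + B k and matching boundaries gives v_k = k (148 − k). Substituting k = 37: v_37 = 37 · 111 = 4107.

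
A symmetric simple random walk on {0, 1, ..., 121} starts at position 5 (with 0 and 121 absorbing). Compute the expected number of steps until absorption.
E[τ | X_0 = 5] = 580

Let v_k = E[τ | X_0 = k]. Boundary: v_0 = v_121 = 0. Recurrence: v_k = 1 + (v_{k-1} + v_{k+1})/2 for 1 ≤ k ≤ 120. The particular solution to v_k − (v_{k-1} + v_{k+1})/2 = 1 is v_k = −k^2. Adding homogeneous solution A + B k and matching boundaries gives v_k = k (121 − k). Substituting k = 5: v_5 = 5 · 116 = 580.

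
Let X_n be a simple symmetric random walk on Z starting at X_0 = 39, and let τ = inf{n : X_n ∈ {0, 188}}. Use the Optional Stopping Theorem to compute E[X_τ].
E[X_τ] = 39

X_n is a martingale and τ is a bounded-mean stopping time (indeed τ is finite a.s. with bounded expectation since the walk is in a bounded region). By the OST, E[X_τ] = E[X_0] = 39. Equivalently: E[X_τ] = 188 · P(hit 188 first) + 0 · P(hit 0 first) = 188 · (39/188) = 39.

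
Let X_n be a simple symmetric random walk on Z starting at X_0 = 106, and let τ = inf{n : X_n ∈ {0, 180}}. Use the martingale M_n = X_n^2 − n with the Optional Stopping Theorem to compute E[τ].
E[τ] = 7844

M_n = X_n^2 − n is a martingale (since E[X_{n+1}^2 | F_n] = X_n^2 + 1). By OST (τ has finite mean in a bounded region), E[M_τ] = E[M_0] = X_0^2 − 0 = 106^2 = 11236. Also E[M_τ] = E[X_τ^2] − E[τ]. The walk exits at 0 or 180, with P(hit 180 first) = 106/180, so E[X_τ^2] = 180^2 · 106/180 + 0 = 19080. Thus E[τ] = E[X_τ^2] − E[M_τ] = 19080 − 11236 = 7844 = 106(180 − 106) = 7844.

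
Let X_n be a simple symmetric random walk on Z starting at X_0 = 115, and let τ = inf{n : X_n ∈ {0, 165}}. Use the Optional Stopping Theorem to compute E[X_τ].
E[X_τ] = 115

X_n is a martingale and τ is a bounded-mean stopping time (indeed τ is finite a.s. with bounded expectation since the walk is in a bounded region). By the OST, E[X_τ] = E[X_0] = 115. Equivalently: E[X_τ] = 165 · P(hit 165 first) + 0 · P(hit 0 first) = 165 · (115/165) = 115.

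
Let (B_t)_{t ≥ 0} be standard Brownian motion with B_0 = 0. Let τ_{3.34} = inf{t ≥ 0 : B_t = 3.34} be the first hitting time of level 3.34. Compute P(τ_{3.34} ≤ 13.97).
P(τ_{3.34} ≤ 13.97) = 2(1 − Φ(3.34/√13.97)) = 2(1 − Φ(0.8936)) ≈ 0.3715

By the reflection principle for standard BM, P(τ_b ≤ t) = 2 · P(B_t ≥ b). Since B_t ~ N(0, t), P(B_t ≥ 3.34) = 1 − Φ(3.34/√t) = 1 − Φ(3.34/√13.97) = 1 − Φ(0.8936) ≈ 0.18577. Doubling: P(τ_{3.34} ≤ 13.97) ≈ 2 · 0.18577 = 0.37154 ≈ 0.3715.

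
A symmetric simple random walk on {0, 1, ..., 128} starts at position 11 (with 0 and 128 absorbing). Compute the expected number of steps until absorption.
E[τ | X_0 = 11] = 1287

Let v_k = E[τ | X_0 = k]. Boundary: v_0 = v_128 = 0. Recurrence: v_k = 1 + (v_{k-1} + v_{k+1})/2 for 1 ≤ k ≤ 127. The particular solution to v_k − (v_{k-1} + v_{k+1})/2 = 1 is v_k = −k^2. Adding homogeneous solution A + B k and matching boundaries gives v_k = k (128 − k). Substituting k = 11: v_11 = 11 · 117 = 1287.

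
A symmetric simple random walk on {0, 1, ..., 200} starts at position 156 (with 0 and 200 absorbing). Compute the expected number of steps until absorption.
E[τ | X_0 = 156] = 6864

Let v_k = E[τ | X_0 = k]. Boundary: v_0 = v_200 = 0. Recurrence: v_k = 1 + (v_{k-1} + v_{k+1})/2 for 1 ≤ k ≤ 199. The particular solution to v_k − (v_{k-1} + v_{k+1})/2 = 1 is v_k = −k^2. Adding homogeneous solution A + B k and matching boundaries gives v_k = k (200 − k). Substituting k = 156: v_156 = 156 · 44 = 6864.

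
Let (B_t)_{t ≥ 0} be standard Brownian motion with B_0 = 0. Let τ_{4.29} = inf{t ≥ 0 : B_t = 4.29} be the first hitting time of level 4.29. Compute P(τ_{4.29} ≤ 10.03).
P(τ_{4.29} ≤ 10.03) = 2(1 − Φ(4.29/√10.03)) = 2(1 − Φ(1.3546)) ≈ 0.1755

By the reflection principle for standard BM, P(τ_b ≤ t) = 2 · P(B_t ≥ b). Since B_t ~ N(0, t), P(B_t ≥ 4.29) = 1 − Φ(4.29/√t) = 1 − Φ(4.29/√10.03) = 1 − Φ(1.3546) ≈ 0.08777. Doubling: P(τ_{4.29} ≤ 10.03) ≈ 2 · 0.08777 = 0.17554 ≈ 0.1755.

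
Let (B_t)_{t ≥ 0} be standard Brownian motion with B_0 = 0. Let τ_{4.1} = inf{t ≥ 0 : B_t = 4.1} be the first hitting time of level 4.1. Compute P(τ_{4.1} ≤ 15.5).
P(τ_{4.1} ≤ 15.5) = 2(1 − Φ(4.1/√15.5)) = 2(1 − Φ(1.0414)) ≈ 0.2977

By the reflection principle for standard BM, P(τ_b ≤ t) = 2 · P(B_t ≥ b). Since B_t ~ N(0, t), P(B_t ≥ 4.1) = 1 − Φ(4.1/√t) = 1 − Φ(4.1/√15.5) = 1 − Φ(1.0414) ≈ 0.14884. Doubling: P(τ_{4.1} ≤ 15.5) ≈ 2 · 0.14884 = 0.29768 ≈ 0.2977.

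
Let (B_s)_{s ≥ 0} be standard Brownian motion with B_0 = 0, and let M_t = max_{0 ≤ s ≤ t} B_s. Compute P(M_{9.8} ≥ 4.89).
P(M_{9.8} ≥ 4.89) = 2·P(B_{9.8} ≥ 4.89) = 2(1 − Φ(4.89/√9.8)) ≈ 0.1183

By the reflection principle for Brownian motion, P(M_t ≥ a) = 2 · P(B_t ≥ a) for a ≥ 0. Since B_t ~ N(0, t), P(B_t ≥ 4.89) = 1 − Φ(4.89/√t) = 1 − Φ(4.89/√9.8) = 1 − Φ(1.5621). So
  P(M_{9.8} ≥ 4.89) = 2(1 − Φ(1.5621)) ≈ 0.1183.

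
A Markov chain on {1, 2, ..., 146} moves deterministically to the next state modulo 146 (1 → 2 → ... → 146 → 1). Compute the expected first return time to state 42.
E[T_42 | X_0 = 42] = 146

The chain cycles deterministically, so starting at state 42 it returns in exactly 146 steps. Equivalently, the stationary distribution is uniform π_j = 1/146 for every state j, so by Kac's formula E[T_42] = 1/π_42 = 146.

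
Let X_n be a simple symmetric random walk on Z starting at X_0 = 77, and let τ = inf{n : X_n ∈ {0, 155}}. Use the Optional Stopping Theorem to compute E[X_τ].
E[X_τ] = 77

X_n is a martingale and τ is a bounded-mean stopping time (indeed τ is finite a.s. with bounded expectation since the walk is in a bounded region). By the OST, E[X_τ] = E[X_0] = 77. Equivalently: E[X_τ] = 155 · P(hit 155 first) + 0 · P(hit 0 first) = 155 · (77/155) = 77.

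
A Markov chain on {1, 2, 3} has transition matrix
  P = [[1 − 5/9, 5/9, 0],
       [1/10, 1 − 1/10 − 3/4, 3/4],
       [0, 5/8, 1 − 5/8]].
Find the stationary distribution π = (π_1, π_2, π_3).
π = (9/119, 50/119, 60/119)

This is a birth-death chain on three states, which satisfies detailed balance: π_1 · P_{12} = π_2 · P_{21} and π_2 · P_{23} = π_3 · P_{32}.
From π_1 · 5/9 = π_2 · 1/10: π_2/π_1 = (5/9)/(1/10) = 50/9.
From π_2 · 3/4 = π_3 · 5/8: π_3/π_2 = (3/4)/(5/8) = 6/5.
Take π_1 proportional to 1; then unnormalized π = (1, 50/9, 20/3). Normalize by dividing by the sum 119/9:
  π = (9/119, 50/119, 60/119).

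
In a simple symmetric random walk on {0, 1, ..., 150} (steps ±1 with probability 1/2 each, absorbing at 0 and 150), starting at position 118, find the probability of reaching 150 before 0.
P(hit 150 before 0) = 118/150 = 59/75

Let u_k = P(hit 150 before 0 | start at k). Then u_0 = 0, u_150 = 1, and u_k = u_{k-1}/2 + u_{k+1}/2 for 1 ≤ k ≤ 149. This harmonic recurrence is solved by u_k = k/150, giving u_118 = 118/150 = 59/75.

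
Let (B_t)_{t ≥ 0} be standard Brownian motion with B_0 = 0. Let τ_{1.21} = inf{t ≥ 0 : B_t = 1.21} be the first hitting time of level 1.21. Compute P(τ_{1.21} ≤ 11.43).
P(τ_{1.21} ≤ 11.43) = 2(1 − Φ(1.21/√11.43)) = 2(1 − Φ(0.3579)) ≈ 0.7204

By the reflection principle for standard BM, P(τ_b ≤ t) = 2 · P(B_t ≥ b). Since B_t ~ N(0, t), P(B_t ≥ 1.21) = 1 − Φ(1.21/√t) = 1 − Φ(1.21/√11.43) = 1 − Φ(0.3579) ≈ 0.36021. Doubling: P(τ_{1.21} ≤ 11.43) ≈ 2 · 0.36021 = 0.72042 ≈ 0.7204.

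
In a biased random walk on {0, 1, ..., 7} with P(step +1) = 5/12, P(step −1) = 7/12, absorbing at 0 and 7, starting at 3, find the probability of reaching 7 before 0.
P(hit 7 before 0) = (1 − (7/5)^3) / (1 − (7/5)^7) = 68125/372709

Let u_k denote P(reach 7 before 0 | start at k). Boundary: u_0 = 0, u_7 = 1. Recurrence: u_k = 5/12·u_{k+1} + 7/12·u_{k-1} for 1 ≤ k ≤ 6. Try u_k = A + B·r^k with r = q/p = (7/12)/(5/12) = 7/5. Substitution satisfies the recurrence; boundary conditions give:
  u_k = (1 − r^k) / (1 − r^N) = (1 − (7/5)^3) / (1 − (7/5)^7) = 68125/372709.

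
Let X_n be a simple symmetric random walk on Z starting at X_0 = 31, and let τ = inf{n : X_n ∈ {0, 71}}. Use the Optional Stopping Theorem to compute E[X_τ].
E[X_τ] = 31

X_n is a martingale and τ is a bounded-mean stopping time (indeed τ is finite a.s. with bounded expectation since the walk is in a bounded region). By the OST, E[X_τ] = E[X_0] = 31. Equivalently: E[X_τ] = 71 · P(hit 71 first) + 0 · P(hit 0 first) = 71 · (31/71) = 31.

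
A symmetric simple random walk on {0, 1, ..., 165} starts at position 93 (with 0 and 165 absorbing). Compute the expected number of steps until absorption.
E[τ | X_0 = 93] = 6696

Let v_k = E[τ | X_0 = k]. Boundary: v_0 = v_165 = 0. Recurrence: v_k = 1 + (v_{k-1} + v_{k+1})/2 for 1 ≤ k ≤ 164. The particular solution to v_k − (v_{k-1} + v_{k+1})/2 = 1 is v_k = −k^2. Adding homogeneous solution A + B k and matching boundaries gives v_k = k (165 − k). Substituting k = 93: v_93 = 93 · 72 = 6696.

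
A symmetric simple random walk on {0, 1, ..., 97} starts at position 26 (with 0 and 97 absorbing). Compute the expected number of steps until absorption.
E[τ | X_0 = 26] = 1846

Let v_k = E[τ | X_0 = k]. Boundary: v_0 = v_97 = 0. Recurrence: v_k = 1 + (v_{k-1} + v_{k+1})/2 for 1 ≤ k ≤ 96. The particular solution to v_k − (v_{k-1} + v_{k+1})/2 = 1 is v_k = −k^2. Adding homogeneous solution A + B k and matching boundaries gives v_k = k (97 − k). Substituting k = 26: v_26 = 26 · 71 = 1846.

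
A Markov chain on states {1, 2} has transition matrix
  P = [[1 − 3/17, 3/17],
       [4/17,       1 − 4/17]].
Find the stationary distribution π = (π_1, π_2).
π_1 = 4/7, π_2 = 3/7

Solve πP = π with π_1 + π_2 = 1. From πP = π: π_1 · (1 − 3/17) + π_2 · 4/17 = π_1 ⇒ π_2 · 4/17 = π_1 · 3/17 ⇒ π_2/π_1 = (3/17)/(4/17) = 3/4. Together with π_1 + π_2 = 1:
  π_1 = (4/17)/(3/17 + 4/17) = (4/17)/(7/17) = 4/7,
  π_2 = (3/17)/(3/17 + 4/17) = (3/17)/(7/17) = 3/7.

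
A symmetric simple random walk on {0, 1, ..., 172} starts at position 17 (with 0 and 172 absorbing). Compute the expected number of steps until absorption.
E[τ | X_0 = 17] = 2635

Let v_k = E[τ | X_0 = k]. Boundary: v_0 = v_172 = 0. Recurrence: v_k = 1 + (v_{k-1} + v_{k+1})/2 for 1 ≤ k ≤ 171. The particular solution to v_k − (v_{k-1} + v_{k+1})/2 = 1 is v_k = −k^2. Adding homogeneous solution A + B k and matching boundaries gives v_k = k (172 − k). Substituting k = 17: v_17 = 17 · 155 = 2635.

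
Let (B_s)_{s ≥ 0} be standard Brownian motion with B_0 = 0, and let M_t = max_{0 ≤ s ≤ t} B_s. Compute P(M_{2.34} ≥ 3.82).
P(M_{2.34} ≥ 3.82) = 2·P(B_{2.34} ≥ 3.82) = 2(1 − Φ(3.82/√2.34)) ≈ 0.0125

By the reflection principle for Brownian motion, P(M_t ≥ a) = 2 · P(B_t ≥ a) for a ≥ 0. Since B_t ~ N(0, t), P(B_t ≥ 3.82) = 1 − Φ(3.82/√t) = 1 − Φ(3.82/√2.34) = 1 − Φ(2.4972). So
  P(M_{2.34} ≥ 3.82) = 2(1 − Φ(2.4972)) ≈ 0.0125.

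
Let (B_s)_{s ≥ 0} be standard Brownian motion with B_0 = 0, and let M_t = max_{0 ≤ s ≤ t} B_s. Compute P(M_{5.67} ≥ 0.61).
P(M_{5.67} ≥ 0.61) = 2·P(B_{5.67} ≥ 0.61) = 2(1 − Φ(0.61/√5.67)) ≈ 0.7978

By the reflection principle for Brownian motion, P(M_t ≥ a) = 2 · P(B_t ≥ a) for a ≥ 0. Since B_t ~ N(0, t), P(B_t ≥ 0.61) = 1 − Φ(0.61/√t) = 1 − Φ(0.61/√5.67) = 1 − Φ(0.2562). So
  P(M_{5.67} ≥ 0.61) = 2(1 − Φ(0.2562)) ≈ 0.7978.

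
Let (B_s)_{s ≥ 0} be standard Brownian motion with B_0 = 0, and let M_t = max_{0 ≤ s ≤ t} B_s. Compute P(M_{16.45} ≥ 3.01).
P(M_{16.45} ≥ 3.01) = 2·P(B_{16.45} ≥ 3.01) = 2(1 − Φ(3.01/√16.45)) ≈ 0.4580

By the reflection principle for Brownian motion, P(M_t ≥ a) = 2 · P(B_t ≥ a) for a ≥ 0. Since B_t ~ N(0, t), P(B_t ≥ 3.01) = 1 − Φ(3.01/√t) = 1 − Φ(3.01/√16.45) = 1 − Φ(0.7421). So
  P(M_{16.45} ≥ 3.01) = 2(1 − Φ(0.7421)) ≈ 0.4580.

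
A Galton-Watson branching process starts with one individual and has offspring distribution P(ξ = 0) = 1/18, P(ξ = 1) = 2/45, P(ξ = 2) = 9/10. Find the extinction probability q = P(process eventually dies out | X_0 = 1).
q = 5/81

The pgf is f(s) = 1/18 + 2/45·s + 9/10·s². The extinction probability q is the smallest fixed point of f in [0, 1]. Setting s = f(s):
  9/10·s² + (2/45 − 1)·s + 1/18 = 0
  9/10·s² − (1/18 + 9/10)·s + 1/18 = 0
which factors as (s − 1)·(9/10·s − 1/18) = 0, giving roots s = 1 and s = (1/18)/(9/10) = 5/81.
Mean offspring μ = 2/45 + 2·9/10 = 83/45 > 1 (supercritical), so q < 1. The extinction probability is the smaller root: q = (1/18)/(9/10) = 5/81.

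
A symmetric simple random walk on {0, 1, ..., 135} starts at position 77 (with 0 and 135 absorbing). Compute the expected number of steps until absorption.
E[τ | X_0 = 77] = 4466

Let v_k = E[τ | X_0 = k]. Boundary: v_0 = v_135 = 0. Recurrence: v_k = 1 + (v_{k-1} + v_{k+1})/2 for 1 ≤ k ≤ 134. The particular solution to v_k − (v_{k-1} + v_{k+1})/2 = 1 is v_k = −k^2. Adding homogeneous solution A + B k and matching boundaries gives v_k = k (135 − k). Substituting k = 77: v_77 = 77 · 58 = 4466.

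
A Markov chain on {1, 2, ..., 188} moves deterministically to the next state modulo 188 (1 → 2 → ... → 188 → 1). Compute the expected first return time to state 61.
E[T_61 | X_0 = 61] = 188

The chain cycles deterministically, so starting at state 61 it returns in exactly 188 steps. Equivalently, the stationary distribution is uniform π_j = 1/188 for every state j, so by Kac's formula E[T_61] = 1/π_61 = 188.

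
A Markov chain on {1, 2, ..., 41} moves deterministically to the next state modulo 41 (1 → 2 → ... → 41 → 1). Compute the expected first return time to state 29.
E[T_29 | X_0 = 29] = 41

The chain cycles deterministically, so starting at state 29 it returns in exactly 41 steps. Equivalently, the stationary distribution is uniform π_j = 1/41 for every state j, so by Kac's formula E[T_29] = 1/π_29 = 41.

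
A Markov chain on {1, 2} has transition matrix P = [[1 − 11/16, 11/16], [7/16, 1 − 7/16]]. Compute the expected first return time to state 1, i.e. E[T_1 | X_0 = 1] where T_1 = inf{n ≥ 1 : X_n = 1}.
E[T_1 | X_0 = 1] = 1/π_1 = 18/7

For an irreducible recurrent Markov chain with stationary distribution π, E[T_i | X_0 = i] = 1/π_i (Kac's formula). Here π_1 = (7/16)/(11/16 + 7/16) = (7/16)/(9/8) = 7/18, so E[T_1 | X_0 = 1] = 1/π_1 = (11/16 + 7/16)/(7/16) = (9/8)/(7/16) = 18/7.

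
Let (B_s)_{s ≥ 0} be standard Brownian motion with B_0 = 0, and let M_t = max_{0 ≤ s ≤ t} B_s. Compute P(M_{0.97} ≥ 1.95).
P(M_{0.97} ≥ 1.95) = 2·P(B_{0.97} ≥ 1.95) = 2(1 − Φ(1.95/√0.97)) ≈ 0.0477

By the reflection principle for Brownian motion, P(M_t ≥ a) = 2 · P(B_t ≥ a) for a ≥ 0. Since B_t ~ N(0, t), P(B_t ≥ 1.95) = 1 − Φ(1.95/√t) = 1 − Φ(1.95/√0.97) = 1 − Φ(1.9799). So
  P(M_{0.97} ≥ 1.95) = 2(1 − Φ(1.9799)) ≈ 0.0477.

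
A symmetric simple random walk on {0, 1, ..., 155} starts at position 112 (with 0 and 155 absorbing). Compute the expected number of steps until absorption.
E[τ | X_0 = 112] = 4816

Let v_k = E[τ | X_0 = k]. Boundary: v_0 = v_155 = 0. Recurrence: v_k = 1 + (v_{k-1} + v_{k+1})/2 for 1 ≤ k ≤ 154. The particular solution to v_k − (v_{k-1} + v_{k+1})/2 = 1 is v_k = −k^2. Adding homogeneous solution A + B k and matching boundaries gives v_k = k (155 − k). Substituting k = 112: v_112 = 112 · 43 = 4816.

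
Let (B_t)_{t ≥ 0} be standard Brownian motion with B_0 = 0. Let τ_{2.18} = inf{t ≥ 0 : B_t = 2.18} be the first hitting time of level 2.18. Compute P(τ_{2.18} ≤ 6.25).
P(τ_{2.18} ≤ 6.25) = 2(1 − Φ(2.18/√6.25)) = 2(1 − Φ(0.8720)) ≈ 0.3832

By the reflection principle for standard BM, P(τ_b ≤ t) = 2 · P(B_t ≥ b). Since B_t ~ N(0, t), P(B_t ≥ 2.18) = 1 − Φ(2.18/√t) = 1 − Φ(2.18/√6.25) = 1 − Φ(0.8720) ≈ 0.19160. Doubling: P(τ_{2.18} ≤ 6.25) ≈ 2 · 0.19160 = 0.38320 ≈ 0.3832.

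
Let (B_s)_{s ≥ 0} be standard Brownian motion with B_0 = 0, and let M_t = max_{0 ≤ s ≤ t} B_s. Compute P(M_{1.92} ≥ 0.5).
P(M_{1.92} ≥ 0.5) = 2·P(B_{1.92} ≥ 0.5) = 2(1 − Φ(0.5/√1.92)) ≈ 0.7182

By the reflection principle for Brownian motion, P(M_t ≥ a) = 2 · P(B_t ≥ a) for a ≥ 0. Since B_t ~ N(0, t), P(B_t ≥ 0.5) = 1 − Φ(0.5/√t) = 1 − Φ(0.5/√1.92) = 1 − Φ(0.3608). So
  P(M_{1.92} ≥ 0.5) = 2(1 − Φ(0.3608)) ≈ 0.7182.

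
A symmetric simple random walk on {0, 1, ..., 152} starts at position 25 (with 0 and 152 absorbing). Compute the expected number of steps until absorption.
E[τ | X_0 = 25] = 3175

Let v_k = E[τ | X_0 = k]. Boundary: v_0 = v_152 = 0. Recurrence: v_k = 1 + (v_{k-1} + v_{k+1})/2 for 1 ≤ k ≤ 151. The particular solution to v_k − (v_{k-1} + v_{k+1})/2 = 1 is v_k = −k^2. Adding homogeneous solution A + B k and matching boundaries gives v_k = k (152 − k). Substituting k = 25: v_25 = 25 · 127 = 3175.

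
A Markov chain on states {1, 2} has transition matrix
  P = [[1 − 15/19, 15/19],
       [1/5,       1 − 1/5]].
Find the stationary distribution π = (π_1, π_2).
π_1 = 19/94, π_2 = 75/94

Solve πP = π with π_1 + π_2 = 1. From πP = π: π_1 · (1 − 15/19) + π_2 · 1/5 = π_1 ⇒ π_2 · 1/5 = π_1 · 15/19 ⇒ π_2/π_1 = (15/19)/(1/5) = 75/19. Together with π_1 + π_2 = 1:
  π_1 = (1/5)/(15/19 + 1/5) = (1/5)/(94/95) = 19/94,
  π_2 = (15/19)/(15/19 + 1/5) = (15/19)/(94/95) = 75/94.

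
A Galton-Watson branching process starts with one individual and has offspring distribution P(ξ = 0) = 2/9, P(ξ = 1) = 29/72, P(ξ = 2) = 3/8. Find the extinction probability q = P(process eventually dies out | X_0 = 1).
q = 16/27

The pgf is f(s) = 2/9 + 29/72·s + 3/8·s². The extinction probability q is the smallest fixed point of f in [0, 1]. Setting s = f(s):
  3/8·s² + (29/72 − 1)·s + 2/9 = 0
  3/8·s² − (2/9 + 3/8)·s + 2/9 = 0
which factors as (s − 1)·(3/8·s − 2/9) = 0, giving roots s = 1 and s = (2/9)/(3/8) = 16/27.
Mean offspring μ = 29/72 + 2·3/8 = 83/72 > 1 (supercritical), so q < 1. The extinction probability is the smaller root: q = (2/9)/(3/8) = 16/27.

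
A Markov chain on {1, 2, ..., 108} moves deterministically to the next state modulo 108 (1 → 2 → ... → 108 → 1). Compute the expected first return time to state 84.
E[T_84 | X_0 = 84] = 108

The chain cycles deterministically, so starting at state 84 it returns in exactly 108 steps. Equivalently, the stationary distribution is uniform π_j = 1/108 for every state j, so by Kac's formula E[T_84] = 1/π_84 = 108.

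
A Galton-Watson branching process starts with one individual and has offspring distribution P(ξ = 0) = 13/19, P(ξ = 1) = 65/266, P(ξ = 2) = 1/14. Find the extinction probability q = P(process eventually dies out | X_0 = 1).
q = 1

Mean offspring μ = 0·13/19 + 1·65/266 + 2·1/14 = 103/266 ≤ 1. For μ ≤ 1 with offspring not concentrated at 1, the Galton-Watson process goes extinct almost surely, so q = 1.
(Algebraic check: The pgf is f(s) = 13/19 + 65/266·s + 1/14·s². The extinction probability q is the smallest fixed point of f in [0, 1]. Setting s = f(s):
  1/14·s² + (65/266 − 1)·s + 13/19 = 0
  1/14·s² − (13/19 + 1/14)·s + 13/19 = 0
which factors as (s − 1)·(1/14·s − 13/19) = 0, giving roots s = 1 and s = (13/19)/(1/14) = 182/19. Since 182/19 ≥ 1, the smallest root in [0, 1] is s = 1.)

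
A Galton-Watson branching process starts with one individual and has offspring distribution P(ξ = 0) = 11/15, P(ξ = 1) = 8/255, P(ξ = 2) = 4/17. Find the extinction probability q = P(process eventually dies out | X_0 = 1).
q = 1

Mean offspring μ = 0·11/15 + 1·8/255 + 2·4/17 = 128/255 ≤ 1. For μ ≤ 1 with offspring not concentrated at 1, the Galton-Watson process goes extinct almost surely, so q = 1.
(Algebraic check: The pgf is f(s) = 11/15 + 8/255·s + 4/17·s². The extinction probability q is the smallest fixed point of f in [0, 1]. Setting s = f(s):
  4/17·s² + (8/255 − 1)·s + 11/15 = 0
  4/17·s² − (11/15 + 4/17)·s + 11/15 = 0
which factors as (s − 1)·(4/17·s − 11/15) = 0, giving roots s = 1 and s = (11/15)/(4/17) = 187/60. Since 187/60 ≥ 1, the smallest root in [0, 1] is s = 1.)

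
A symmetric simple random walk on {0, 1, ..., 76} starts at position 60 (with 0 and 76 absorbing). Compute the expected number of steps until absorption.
E[τ | X_0 = 60] = 960

Let v_k = E[τ | X_0 = k]. Boundary: v_0 = v_76 = 0. Recurrence: v_k = 1 + (v_{k-1} + v_{k+1})/2 for 1 ≤ k ≤ 75. The particular solution to v_k − (v_{k-1} + v_{k+1})/2 = 1 is v_k = −k^2. Adding homogeneous solution A + B k and matching boundaries gives v_k = k (76 − k). Substituting k = 60: v_60 = 60 · 16 = 960.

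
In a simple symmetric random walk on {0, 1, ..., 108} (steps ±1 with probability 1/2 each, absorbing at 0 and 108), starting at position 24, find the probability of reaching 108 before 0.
P(hit 108 before 0) = 24/108 = 2/9

Let u_k = P(hit 108 before 0 | start at k). Then u_0 = 0, u_108 = 1, and u_k = u_{k-1}/2 + u_{k+1}/2 for 1 ≤ k ≤ 107. This harmonic recurrence is solved by u_k = k/108, giving u_24 = 24/108 = 2/9.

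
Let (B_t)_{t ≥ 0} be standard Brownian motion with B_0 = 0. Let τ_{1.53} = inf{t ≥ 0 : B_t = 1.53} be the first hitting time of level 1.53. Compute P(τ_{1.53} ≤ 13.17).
P(τ_{1.53} ≤ 13.17) = 2(1 − Φ(1.53/√13.17)) = 2(1 − Φ(0.4216)) ≈ 0.6733

By the reflection principle for standard BM, P(τ_b ≤ t) = 2 · P(B_t ≥ b). Since B_t ~ N(0, t), P(B_t ≥ 1.53) = 1 − Φ(1.53/√t) = 1 − Φ(1.53/√13.17) = 1 − Φ(0.4216) ≈ 0.33666. Doubling: P(τ_{1.53} ≤ 13.17) ≈ 2 · 0.33666 = 0.67332 ≈ 0.6733.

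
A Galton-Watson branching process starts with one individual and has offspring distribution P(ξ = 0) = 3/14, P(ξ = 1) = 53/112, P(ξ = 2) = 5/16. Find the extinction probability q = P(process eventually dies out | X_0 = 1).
q = 24/35

The pgf is f(s) = 3/14 + 53/112·s + 5/16·s². The extinction probability q is the smallest fixed point of f in [0, 1]. Setting s = f(s):
  5/16·s² + (53/112 − 1)·s + 3/14 = 0
  5/16·s² − (3/14 + 5/16)·s + 3/14 = 0
which factors as (s − 1)·(5/16·s − 3/14) = 0, giving roots s = 1 and s = (3/14)/(5/16) = 24/35.
Mean offspring μ = 53/112 + 2·5/16 = 123/112 > 1 (supercritical), so q < 1. The extinction probability is the smaller root: q = (3/14)/(5/16) = 24/35.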